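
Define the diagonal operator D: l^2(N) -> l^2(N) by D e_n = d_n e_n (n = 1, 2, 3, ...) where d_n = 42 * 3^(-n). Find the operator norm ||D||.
||D|| = 14 (attained at n = 1)

For D diagonal, ||D|| = sup_n |d_n|. The sequence d_n = 42 * 3^(-n) is positive and strictly decreasing (ratio 3^(-1) < 1), so the supremum is d_1 = 42/3 = 14. Hence ||D|| = 14.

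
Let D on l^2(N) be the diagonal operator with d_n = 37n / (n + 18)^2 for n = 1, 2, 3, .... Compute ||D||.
||D|| = 37/72 (attained at n = 18)

For D diagonal, ||D|| = sup_n |d_n|. Treat f(x) = 37x / (x + 18)^2 for real x > 0. By the quotient rule, f'(x) = 37(18 - x)/(x + 18)^3, which is positive for x < 18 and negative for x > 18. So f has a unique maximum at x = 18, and since 18 is a positive integer, the supremum over n ≥ 1 is attained at n = 18: d_18 = 37·18/(18 + 18)^2 = 37·18/1296 = 37/72. Hence ||D|| = 37/72.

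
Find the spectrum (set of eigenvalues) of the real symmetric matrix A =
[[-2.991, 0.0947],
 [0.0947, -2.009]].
sigma(A) ≈ {-3, -2}

A is real symmetric, so its spectrum consists of real eigenvalues. Expanding the characteristic polynomial of the displayed matrix gives
  det(λ I - A) = p(λ) = λ^2 + (5)λ + (6).
Solving p(λ) = 0 yields eigenvalues ≈ -3, -2. (A is shown rounded to 4 decimals, so these recover the underlying integer eigenvalues to within that precision.)
Verification: the trace of A = -5 equals the sum of eigenvalues -5, and det(A) ≈ 6.0000 matches the eigenvalue product 6.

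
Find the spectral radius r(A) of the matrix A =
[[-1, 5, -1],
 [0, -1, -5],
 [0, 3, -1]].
r(A) = 4

The eigenvalues of A are the roots of its characteristic polynomial. With M = A (coefficients from the trace, the sum of principal 2x2 minors, and det A):
  p(λ) = det(λ I - M) = λ^3 + 3λ^2 + 18λ + 16.
By the rational root theorem any rational root is an integer divisor of 16. Testing λ = -1: p(-1) = -1 + 3 - 18 + 16 = 0, so λ = -1 is a root. Dividing out (λ + 1) leaves p(λ) = (λ + 1)(λ^2 + 2λ + 16). For λ^2 + 2λ + 16 the discriminant is -60. It is negative, so the roots are the complex-conjugate pair λ = -1 ± (sqrt(60)/2) i ≈ -1 ± 3.873i. For a conjugate pair the product of the roots equals the constant term, so |λ|^2 = 16 and |λ| = sqrt(16) = 4.
Thus the eigenvalues (to 4 decimals) are -1 ± 3.873i (modulus 4); -1 (modulus 1). The spectral radius is the largest modulus: r(A) = 4. (Cross-check: r(A) ≤ ||A||_2 ≈ 6.0595; equality holds whenever A is normal, though it can also hold for some non-normal A.)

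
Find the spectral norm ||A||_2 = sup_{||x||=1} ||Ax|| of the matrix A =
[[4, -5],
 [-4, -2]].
||A||_2 = sqrt((61 + sqrt(585))/2) ≈ 6.5264 (= sqrt(largest eigenvalue of A^T A))

||A||_2 = sigma_max(A) = sqrt(lambda_max(A^T A)). Form the symmetric matrix M = A^T A =
[[32, -12],
 [-12, 29]].
Its characteristic polynomial (trace, determinant of M give the coefficients) is
  p(λ) = det(λ I - M) = λ^2 - 61λ + 784.
For λ^2 - 61λ + 784 the discriminant is 585. It is nonnegative but not a perfect square, so the roots are real and irrational: λ = (61 ± sqrt(585))/2 ≈ 42.5934, 18.4066.
So the eigenvalues of A^T A are ≈ 18.4066, 42.5934 (all ≥ 0, as they must be for A^T A). The largest is λ_max = (61 + sqrt(585))/2 ≈ 42.5934, hence ||A||_2 = sqrt(λ_max) = sqrt((61 + sqrt(585))/2) ≈ 6.5264.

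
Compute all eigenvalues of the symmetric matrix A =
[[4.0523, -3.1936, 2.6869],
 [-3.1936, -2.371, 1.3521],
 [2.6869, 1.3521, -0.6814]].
sigma(A) ≈ {-5, 0, 6}

A is real symmetric, so its spectrum consists of real eigenvalues. Expanding the characteristic polynomial of the displayed matrix gives
  det(λ I - A) = p(λ) = λ^3 + (-1)λ^2 + (-30)λ + (-0.0011).
Solving p(λ) = 0 yields eigenvalues ≈ -5, 0, 6. (A is shown rounded to 4 decimals, so these recover the underlying integer eigenvalues to within that precision.)
Verification: the trace of A = 1 equals the sum of eigenvalues 1, and det(A) ≈ 0.0011 matches the eigenvalue product 0.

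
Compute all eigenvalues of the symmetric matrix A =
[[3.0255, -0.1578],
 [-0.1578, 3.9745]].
sigma(A) ≈ {3, 4}

A is real symmetric, so its spectrum consists of real eigenvalues. Expanding the characteristic polynomial of the displayed matrix gives
  det(λ I - A) = p(λ) = λ^2 + (-7)λ + (12).
Solving p(λ) = 0 yields eigenvalues ≈ 3, 4. (A is shown rounded to 4 decimals, so these recover the underlying integer eigenvalues to within that precision.)
Verification: the trace of A = 7 equals the sum of eigenvalues 7, and det(A) ≈ 11.9999 matches the eigenvalue product 12.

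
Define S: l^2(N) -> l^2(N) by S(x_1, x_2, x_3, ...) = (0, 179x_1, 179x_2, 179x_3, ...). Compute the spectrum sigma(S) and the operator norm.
sigma(S) = closed disk {z in C : |z| ≤ 179}; ||S|| = 179

Note S = 179·U where U is the unit right shift (U x)_k = x_{k-1} (with x_0 := 0); so ||S|| = 179||U|| and sigma(S) = 179·sigma(U). ||S x||^2 = sum_{k≥1} |179x_k|^2 = 32041||x||^2, so ||S|| = 179 and sigma(S) ⊂ {|z| ≤ 179}. For any |lambda| < 179, the equation (S - lambda I) x = 0 forces x_1 = 0, then 179x_k = lambda x_{k+1} ⇒ x = 0, so S has no eigenvalues. But (S - lambda I) is not surjective for |lambda| < 179: solving (S - lambda I) x = e_1 would require x_n proportional to (lambda/179)^(-n), which is not in l^2. So every |lambda| < 179 lies in the residual spectrum. The boundary |lambda| = 179 is in the approximate point spectrum (the spectrum is closed). Hence sigma(S) is the closed disk of radius 179.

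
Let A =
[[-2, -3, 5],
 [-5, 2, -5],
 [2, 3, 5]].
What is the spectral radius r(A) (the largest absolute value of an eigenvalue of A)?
r(A) ≈ 6.1105

The eigenvalues of A are the roots of its characteristic polynomial. With M = A (coefficients from the trace, the sum of principal 2x2 minors, and det A):
  p(λ) = det(λ I - M) = λ^3 - 5λ^2 - 14λ + 190.
No integer candidate from the rational root theorem (±divisors of 190) is a root, so the roots are irrational. The cubic discriminant is Δ = -624424 < 0, so there is one real root and a complex-conjugate pair. p(-6) = -122 and p(-5) = 10 have opposite signs, so a root lies in (-6, -5); Newton's method refines it to λ ≈ -5.0887. Dividing out (λ - (-5.0887)) leaves approximately λ^2 - 10.0887λ + 37.3379. For λ^2 - 10.0887λ + 37.3379 the discriminant is -47.5703. It is negative, so the remaining roots are the complex-conjugate pair λ ≈ 5.0443 ± 3.4486i. Their product equals the constant term, so |λ|^2 ≈ 37.3379 and |λ| ≈ 6.1105.
Thus the eigenvalues (to 4 decimals) are -5.0887 (modulus 5.0887); 5.0443 ± 3.4486i (modulus 6.1105). The spectral radius is the largest modulus: r(A) ≈ 6.1105. (Cross-check: r(A) ≤ ||A||_2 ≈ 9.3641; equality holds whenever A is normal, though it can also hold for some non-normal A.)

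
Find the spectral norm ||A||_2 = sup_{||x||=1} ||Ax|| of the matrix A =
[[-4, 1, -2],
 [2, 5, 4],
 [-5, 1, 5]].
||A||_2 ≈ 7.9602 (= sqrt(largest eigenvalue of A^T A))

||A||_2 = sigma_max(A) = sqrt(lambda_max(A^T A)). Form the symmetric matrix M = A^T A =
[[45, 1, -9],
 [1, 27, 23],
 [-9, 23, 45]].
Its characteristic polynomial (trace, sum of principal 2x2 minors, determinant of M give the coefficients) is
  p(λ) = det(λ I - M) = λ^3 - 117λ^2 + 3844λ - 28224.
No integer candidate from the rational root theorem (±divisors of 28224) is a root, so the roots are irrational. The cubic discriminant is Δ = 1234953104 > 0, so there are three distinct real roots. p(10) = -484 and p(11) = 1234 have opposite signs, so a root lies in (10, 11); Newton's method refines it to λ ≈ 10.2718. p(43) = 242 and p(44) = -416 have opposite signs, so a root lies in (43, 44); Newton's method refines it to λ ≈ 43.3631. p(63) = -378 and p(64) = 704 have opposite signs, so a root lies in (63, 64); Newton's method refines it to λ ≈ 63.3651. Check (Vieta): the three roots sum to 117, matching tr M = 117.
So the eigenvalues of A^T A are ≈ 10.2718, 43.3631, 63.3651 (all ≥ 0, as they must be for A^T A). The largest is λ_max ≈ 63.3651, hence ||A||_2 = sqrt(λ_max) ≈ 7.9602.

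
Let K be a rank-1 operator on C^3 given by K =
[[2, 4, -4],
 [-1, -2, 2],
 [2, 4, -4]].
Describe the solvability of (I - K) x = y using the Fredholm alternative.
(I - K) is invertible (det(I - K) = 5 ≠ 0), so for every y in C^3 the equation (I - K) x = y has a unique solution.

K has rank 1, so it is an outer product K = u v^T: every row of K is a multiple of one row vector. Reading off the entries, u = (-2, 1, -2) and v = (-1, -2, 2) (row i of K equals u_i·v^T). A rank-one matrix u v^T satisfies K u = u (v·u) and kills the (2)-dimensional subspace v^⊥, so its characteristic polynomial is lambda^2 (lambda - v·u) with v·u = tr K = -4. Hence the eigenvalues of I - K are 1 (multiplicity 2) and 1 - (-4) = 5, so det(I - K) = 5. (Direct check: I - K =
[[-1, -4, 4],
 [1, 3, -2],
 [-2, -4, 5]]
has determinant 5.) The finite-dimensional Fredholm alternative says: either (I - K) is invertible, or ker(I - K) ≠ {0} and then range(I - K) = ker((I - K)^*)^⊥, with dim ker(I - K) = dim ker((I - K)^*). Since det(I - K) ≠ 0, 1 is not an eigenvalue of K and ker(I - K) = {0}, so we are in the first case: for every y there is a unique x = (I - K)^(-1) y. Explicitly, by the Sherman–Morrison formula, (I - u v^T)^(-1) = I + u v^T/(1 - v·u), i.e. (I - K)^(-1) = I + K/(5).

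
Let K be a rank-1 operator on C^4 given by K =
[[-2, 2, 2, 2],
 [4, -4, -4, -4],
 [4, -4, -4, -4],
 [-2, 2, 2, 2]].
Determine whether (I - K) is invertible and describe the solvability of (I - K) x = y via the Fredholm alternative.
(I - K) is invertible (det(I - K) = 9 ≠ 0), so for every y in C^4 the equation (I - K) x = y has a unique solution.

K has rank 1, so it is an outer product K = u v^T: every row of K is a multiple of one row vector. Reading off the entries, u = (-1, 2, 2, -1) and v = (2, -2, -2, -2) (row i of K equals u_i·v^T). A rank-one matrix u v^T satisfies K u = u (v·u) and kills the (3)-dimensional subspace v^⊥, so its characteristic polynomial is lambda^3 (lambda - v·u) with v·u = tr K = -8. Hence the eigenvalues of I - K are 1 (multiplicity 3) and 1 - (-8) = 9, so det(I - K) = 9. (Direct check: I - K =
[[3, -2, -2, -2],
 [-4, 5, 4, 4],
 [-4, 4, 5, 4],
 [2, -2, -2, -1]]
has determinant 9.) The finite-dimensional Fredholm alternative says: either (I - K) is invertible, or ker(I - K) ≠ {0} and then range(I - K) = ker((I - K)^*)^⊥, with dim ker(I - K) = dim ker((I - K)^*). Since det(I - K) ≠ 0, 1 is not an eigenvalue of K and ker(I - K) = {0}, so we are in the first case: for every y there is a unique x = (I - K)^(-1) y. Explicitly, by the Sherman–Morrison formula, (I - u v^T)^(-1) = I + u v^T/(1 - v·u), i.e. (I - K)^(-1) = I + K/(9).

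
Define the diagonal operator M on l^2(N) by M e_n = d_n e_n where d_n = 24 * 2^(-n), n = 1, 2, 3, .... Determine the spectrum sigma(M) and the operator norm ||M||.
sigma(M) = {24 * 2^(-n) : n ≥ 1} ∪ {0}; ||M|| = 12

A bounded diagonal operator on l^2 with diagonal entries d_n has spectrum equal to the closure of {d_n : n ≥ 1}: every d_n is an eigenvalue (with eigenvector e_n), so {d_n} ⊂ sigma(M); the spectrum is closed, so its closure is too; and for lambda not in the closure, (M - lambda I) has bounded inverse (the diagonal entries 1/(d_n - lambda) are bounded). For our sequence d_n = 24 * 2^(-n), n = 1, 2, 3, ...:
  - {d_n} = {24 * 2^(-n) : n ≥ 1}; the only limit point is 0
  - closure = {24 * 2^(-n) : n ≥ 1} ∪ {0}
For the norm: a diagonal operator has ||M|| = sup_n |d_n|. Here d_n = 24 * 2^(-n) is positive and decreasing, so sup_n |d_n| = d_1 = 24/2 = 12. So ||M|| = 12.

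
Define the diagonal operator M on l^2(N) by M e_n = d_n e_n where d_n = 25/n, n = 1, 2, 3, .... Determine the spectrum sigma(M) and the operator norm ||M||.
sigma(M) = {25/n : n ≥ 1} ∪ {0}; ||M|| = 25

A bounded diagonal operator on l^2 with diagonal entries d_n has spectrum equal to the closure of {d_n : n ≥ 1}: every d_n is an eigenvalue (with eigenvector e_n), so {d_n} ⊂ sigma(M); the spectrum is closed, so its closure is too; and for lambda not in the closure, (M - lambda I) has bounded inverse (the diagonal entries 1/(d_n - lambda) are bounded). For our sequence d_n = 25/n, n = 1, 2, 3, ...:
  - {d_n} = {25/n : n ≥ 1}; the only limit point is 0
  - closure = {25/n : n ≥ 1} ∪ {0}
For the norm: a diagonal operator has ||M|| = sup_n |d_n|. Here d_n = 25/n is positive and decreasing, so sup_n |d_n| = d_1 = 25. So ||M|| = 25.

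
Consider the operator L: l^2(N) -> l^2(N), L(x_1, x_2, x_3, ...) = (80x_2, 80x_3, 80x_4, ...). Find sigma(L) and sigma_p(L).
sigma(L) = closed disk {z in C : |z| ≤ 80}; sigma_p(L) = open disk {z in C : |z| < 80}

Note L = 80·V where V is the unit left shift (V x)_k = x_{k+1}; so sigma(L) = 80·sigma(V) and ||L|| = 80||V||. ||L x||^2 = 6400sum_{k≥2} |x_k|^2 ≤ 6400||x||^2, with equality on {x : x_1 = 0}, so ||L|| = 80. For any lambda with |lambda| < 80, set r = lambda/80 (|r| < 1); the vector x = (1, r, r^2, ...) is in l^2 and satisfies L x = 80(r, r^2, ...) = lambda x, so lambda is an eigenvalue. On the boundary |lambda| = 80 the geometric series diverges, so no l^2 eigenvector exists, but these lambda lie in the approximate point spectrum. Hence sigma(L) is the closed disk of radius 80 and sigma_p(L) is the open disk.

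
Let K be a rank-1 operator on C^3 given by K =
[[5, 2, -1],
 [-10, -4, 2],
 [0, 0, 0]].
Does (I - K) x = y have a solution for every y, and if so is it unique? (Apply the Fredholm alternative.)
(I - K) is singular (det(I - K) = 0, i.e. 1 ∈ sigma(K)). (I - K) x = y is solvable iff y ⊥ ker((I - K)^*) = span{(5, 2, -1)}, i.e. iff 5y_1 + 2y_2 - y_3 = 0. When solvable, the solutions are x = y + c·(1, -2, 0), c arbitrary (ker(I - K) = span{(1, -2, 0)}, dimension 1).

K has rank 1, so it is an outer product K = u v^T: every row of K is a multiple of one row vector. Reading off the entries, u = (1, -2, 0) and v = (5, 2, -1) (row i of K equals u_i·v^T). A rank-one matrix u v^T satisfies K u = u (v·u) and kills the (2)-dimensional subspace v^⊥, so its characteristic polynomial is lambda^2 (lambda - v·u) with v·u = tr K = 1. Hence the eigenvalues of I - K are 1 (multiplicity 2) and 1 - (1) = 0, so det(I - K) = 0. (Direct check: I - K =
[[-4, -2, 1],
 [10, 5, -2],
 [0, 0, 1]]
has determinant 0.) So 1 is an eigenvalue of K and (I - K) is not invertible. The finite-dimensional Fredholm alternative says: either (I - K) is invertible, or ker(I - K) ≠ {0} and then range(I - K) = ker((I - K)^*)^⊥, with dim ker(I - K) = dim ker((I - K)^*). We are in the second case, so we need both kernels. Kernel of I - K: (I - K) u = u - u (v·u) = u - u = 0, so ker(I - K) = span{u} = span{(1, -2, 0)} (it is exactly 1-dimensional because rank(I - K) = 2). Kernel of the adjoint: K is real, so (I - K)^* = I - K^T = I - v u^T, and (I - v u^T) v = v - v (u·v) = 0; hence ker((I - K)^*) = span{v} = span{(5, 2, -1)}. Therefore (I - K) x = y is solvable iff <y, v> = 0, i.e. iff 5y_1 + 2y_2 - y_3 = 0. When this holds, K y = u (v·y) = 0, so (I - K) y = y and x = y is a particular solution; the full solution set is the line x = y + c·u = y + c·(1, -2, 0), c ∈ C.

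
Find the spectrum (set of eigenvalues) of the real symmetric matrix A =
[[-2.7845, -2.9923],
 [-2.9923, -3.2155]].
sigma(A) ≈ {-6, 0}

A is real symmetric, so its spectrum consists of real eigenvalues. Expanding the characteristic polynomial of the displayed matrix gives
  det(λ I - A) = p(λ) = λ^2 + (6)λ + (0).
Solving p(λ) = 0 yields eigenvalues ≈ -6, 0. (A is shown rounded to 4 decimals, so these recover the underlying integer eigenvalues to within that precision.)
Verification: the trace of A = -6 equals the sum of eigenvalues -6, and det(A) ≈ -0.0003 matches the eigenvalue product 0.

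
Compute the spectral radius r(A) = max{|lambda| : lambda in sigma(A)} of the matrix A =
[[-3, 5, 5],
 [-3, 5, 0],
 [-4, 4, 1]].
r(A) = sqrt(20) ≈ 4.4721

The eigenvalues of A are the roots of its characteristic polynomial. With M = A (coefficients from the trace, the sum of principal 2x2 minors, and det A):
  p(λ) = det(λ I - M) = λ^3 - 3λ^2 + 22λ - 40.
By the rational root theorem any rational root is an integer divisor of 40. Testing λ = 2: p(2) = 8 - 12 + 44 - 40 = 0, so λ = 2 is a root. Dividing out (λ - 2) leaves p(λ) = (λ - 2)(λ^2 - λ + 20). For λ^2 - λ + 20 the discriminant is -79. It is negative, so the roots are the complex-conjugate pair λ = 1/2 ± (sqrt(79)/2) i ≈ 0.5 ± 4.4441i. For a conjugate pair the product of the roots equals the constant term, so |λ|^2 = 20 and |λ| = sqrt(20) ≈ 4.4721.
Thus the eigenvalues (to 4 decimals) are 0.5 ± 4.4441i (modulus 4.4721); 2 (modulus 2). The spectral radius is the largest modulus: r(A) = sqrt(20) ≈ 4.4721. (Cross-check: r(A) ≤ ||A||_2 ≈ 10.6099; equality holds whenever A is normal, though it can also hold for some non-normal A.)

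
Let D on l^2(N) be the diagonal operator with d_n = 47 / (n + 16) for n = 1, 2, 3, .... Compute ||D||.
||D|| = 47/17 (attained at n = 1)

For D diagonal, ||D|| = sup_n |d_n| = sup_n 47/(n + 16). This is positive and strictly decreasing in n, so the supremum is attained at n = 1: d_1 = 47/(1 + 16) = 47/17. Hence ||D|| = 47/17.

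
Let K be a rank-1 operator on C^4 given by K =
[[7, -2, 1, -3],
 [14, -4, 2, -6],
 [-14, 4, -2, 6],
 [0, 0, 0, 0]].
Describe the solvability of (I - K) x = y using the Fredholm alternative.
(I - K) is singular (det(I - K) = 0, i.e. 1 ∈ sigma(K)). (I - K) x = y is solvable iff y ⊥ ker((I - K)^*) = span{(7, -2, 1, -3)}, i.e. iff 7y_1 - 2y_2 + y_3 - 3y_4 = 0. When solvable, the solutions are x = y + c·(1, 2, -2, 0), c arbitrary (ker(I - K) = span{(1, 2, -2, 0)}, dimension 1).

K has rank 1, so it is an outer product K = u v^T: every row of K is a multiple of one row vector. Reading off the entries, u = (1, 2, -2, 0) and v = (7, -2, 1, -3) (row i of K equals u_i·v^T). A rank-one matrix u v^T satisfies K u = u (v·u) and kills the (3)-dimensional subspace v^⊥, so its characteristic polynomial is lambda^3 (lambda - v·u) with v·u = tr K = 1. Hence the eigenvalues of I - K are 1 (multiplicity 3) and 1 - (1) = 0, so det(I - K) = 0. (Direct check: I - K =
[[-6, 2, -1, 3],
 [-14, 5, -2, 6],
 [14, -4, 3, -6],
 [0, 0, 0, 1]]
has determinant 0.) So 1 is an eigenvalue of K and (I - K) is not invertible. The finite-dimensional Fredholm alternative says: either (I - K) is invertible, or ker(I - K) ≠ {0} and then range(I - K) = ker((I - K)^*)^⊥, with dim ker(I - K) = dim ker((I - K)^*). We are in the second case, so we need both kernels. Kernel of I - K: (I - K) u = u - u (v·u) = u - u = 0, so ker(I - K) = span{u} = span{(1, 2, -2, 0)} (it is exactly 1-dimensional because rank(I - K) = 3). Kernel of the adjoint: K is real, so (I - K)^* = I - K^T = I - v u^T, and (I - v u^T) v = v - v (u·v) = 0; hence ker((I - K)^*) = span{v} = span{(7, -2, 1, -3)}. Therefore (I - K) x = y is solvable iff <y, v> = 0, i.e. iff 7y_1 - 2y_2 + y_3 - 3y_4 = 0. When this holds, K y = u (v·y) = 0, so (I - K) y = y and x = y is a particular solution; the full solution set is the line x = y + c·u = y + c·(1, 2, -2, 0), c ∈ C.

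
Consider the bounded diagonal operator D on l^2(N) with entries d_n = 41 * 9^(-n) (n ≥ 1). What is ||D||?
||D|| = 41/9 (attained at n = 1)

For D diagonal, ||D|| = sup_n |d_n|. The sequence d_n = 41 * 9^(-n) is positive and strictly decreasing (ratio 9^(-1) < 1), so the supremum is d_1 = 41/9. Hence ||D|| = 41/9.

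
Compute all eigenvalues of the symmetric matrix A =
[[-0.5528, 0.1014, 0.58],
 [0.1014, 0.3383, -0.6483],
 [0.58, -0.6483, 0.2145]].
sigma(A) ≈ {-1, 0, 1}

A is real symmetric, so its spectrum consists of real eigenvalues. Expanding the characteristic polynomial of the displayed matrix gives
  det(λ I - A) = p(λ) = λ^3 + (0)λ^2 + (-1)λ + (0).
Solving p(λ) = 0 yields eigenvalues ≈ -1, 0, 1. (A is shown rounded to 4 decimals, so these recover the underlying integer eigenvalues to within that precision.)
Verification: the trace of A = 0 equals the sum of eigenvalues 0, and det(A) ≈ -0.0000 matches the eigenvalue product 0.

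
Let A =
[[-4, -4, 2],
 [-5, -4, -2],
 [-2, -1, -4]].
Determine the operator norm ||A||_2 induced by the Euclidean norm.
||A||_2 ≈ 8.9082 (= sqrt(largest eigenvalue of A^T A))

||A||_2 = sigma_max(A) = sqrt(lambda_max(A^T A)). Form the symmetric matrix M = A^T A =
[[45, 38, 10],
 [38, 33, 4],
 [10, 4, 24]].
Its characteristic polynomial (trace, sum of principal 2x2 minors, determinant of M give the coefficients) is
  p(λ) = det(λ I - M) = λ^3 - 102λ^2 + 1797λ - 4.
No integer candidate from the rational root theorem (±divisors of 4) is a root, so the roots are irrational. The cubic discriminant is Δ = 10381353552 > 0, so there are three distinct real roots. p(0) = -4 and p(1) = 1692 have opposite signs, so a root lies in (0, 1); Newton's method refines it to λ ≈ 0.0022. p(22) = 810 and p(23) = -464 have opposite signs, so a root lies in (22, 23); Newton's method refines it to λ ≈ 22.642. p(79) = -1584 and p(80) = 2956 have opposite signs, so a root lies in (79, 80); Newton's method refines it to λ ≈ 79.3558. Check (Vieta): the three roots sum to 102, matching tr M = 102.
So the eigenvalues of A^T A are ≈ 0.0022, 22.642, 79.3558 (all ≥ 0, as they must be for A^T A). The largest is λ_max ≈ 79.3558, hence ||A||_2 = sqrt(λ_max) ≈ 8.9082.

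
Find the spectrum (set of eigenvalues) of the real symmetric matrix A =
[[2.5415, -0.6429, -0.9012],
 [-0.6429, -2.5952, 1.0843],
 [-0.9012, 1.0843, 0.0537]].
sigma(A) ≈ {-3, 0, 3}

A is real symmetric, so its spectrum consists of real eigenvalues. Expanding the characteristic polynomial of the displayed matrix gives
  det(λ I - A) = p(λ) = λ^3 + (0)λ^2 + (-9)λ + (0).
Solving p(λ) = 0 yields eigenvalues ≈ -3, 0, 3. (A is shown rounded to 4 decimals, so these recover the underlying integer eigenvalues to within that precision.)
Verification: the trace of A = 0 equals the sum of eigenvalues 0, and det(A) ≈ -0.0003 matches the eigenvalue product 0.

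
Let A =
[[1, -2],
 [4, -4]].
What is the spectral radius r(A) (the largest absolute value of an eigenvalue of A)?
r(A) = 2

The eigenvalues of A are the roots of its characteristic polynomial. With M = A (coefficients from the trace and determinant):
  p(λ) = det(λ I - M) = λ^2 + 3λ + 4.
For λ^2 + 3λ + 4 the discriminant is -7. It is negative, so the roots are the complex-conjugate pair λ = -3/2 ± (sqrt(7)/2) i ≈ -1.5 ± 1.3229i. For a conjugate pair the product of the roots equals the constant term, so |λ|^2 = 4 and |λ| = sqrt(4) = 2.
Thus the eigenvalues (to 4 decimals) are -1.5 ± 1.3229i (modulus 2). The spectral radius is the largest modulus: r(A) = 2. (Cross-check: r(A) ≤ ||A||_2 ≈ 6.0467; equality holds whenever A is normal, though it can also hold for some non-normal A.)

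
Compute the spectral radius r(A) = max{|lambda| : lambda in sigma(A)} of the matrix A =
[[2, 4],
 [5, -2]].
r(A) = sqrt(96)/2 ≈ 4.899

The eigenvalues of A are the roots of its characteristic polynomial. With M = A (coefficients from the trace and determinant):
  p(λ) = det(λ I - M) = λ^2 - 24.
For λ^2 - 24 the discriminant is 96. It is nonnegative but not a perfect square, so the roots are real and irrational: λ = ± sqrt(96)/2 ≈ 4.899, -4.899.
Thus the eigenvalues (to 4 decimals) are 4.899 (modulus 4.899); -4.899 (modulus 4.899). The spectral radius is the largest modulus: r(A) = sqrt(96)/2 ≈ 4.899. (Cross-check: r(A) ≤ ||A||_2 ≈ 5.4244; equality holds whenever A is normal, though it can also hold for some non-normal A.)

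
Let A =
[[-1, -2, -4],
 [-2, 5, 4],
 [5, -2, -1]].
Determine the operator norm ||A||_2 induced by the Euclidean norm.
||A||_2 ≈ 8.4757 (= sqrt(largest eigenvalue of A^T A))

||A||_2 = sigma_max(A) = sqrt(lambda_max(A^T A)). Form the symmetric matrix M = A^T A =
[[30, -18, -9],
 [-18, 33, 30],
 [-9, 30, 33]].
Its characteristic polynomial (trace, sum of principal 2x2 minors, determinant of M give the coefficients) is
  p(λ) = det(λ I - M) = λ^3 - 96λ^2 + 1764λ - 2025.
No integer candidate from the rational root theorem (±divisors of 2025) is a root, so the roots are irrational. The cubic discriminant is Δ = 5616773685 > 0, so there are three distinct real roots. p(1) = -356 and p(2) = 1127 have opposite signs, so a root lies in (1, 2); Newton's method refines it to λ ≈ 1.2291. p(22) = 967 and p(23) = -70 have opposite signs, so a root lies in (22, 23); Newton's method refines it to λ ≈ 22.9342. p(71) = -2806 and p(72) = 567 have opposite signs, so a root lies in (71, 72); Newton's method refines it to λ ≈ 71.8367. Check (Vieta): the three roots sum to 96, matching tr M = 96.
So the eigenvalues of A^T A are ≈ 1.2291, 22.9342, 71.8367 (all ≥ 0, as they must be for A^T A). The largest is λ_max ≈ 71.8367, hence ||A||_2 = sqrt(λ_max) ≈ 8.4757.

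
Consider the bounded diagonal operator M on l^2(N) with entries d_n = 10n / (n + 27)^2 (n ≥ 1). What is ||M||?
||M|| = 5/54 (attained at n = 27)

For M diagonal, ||M|| = sup_n |d_n|. Treat f(x) = 10x / (x + 27)^2 for real x > 0. By the quotient rule, f'(x) = 10(27 - x)/(x + 27)^3, which is positive for x < 27 and negative for x > 27. So f has a unique maximum at x = 27, and since 27 is a positive integer, the supremum over n ≥ 1 is attained at n = 27: d_27 = 10·27/(27 + 27)^2 = 10·27/2916 = 5/54. Hence ||M|| = 5/54.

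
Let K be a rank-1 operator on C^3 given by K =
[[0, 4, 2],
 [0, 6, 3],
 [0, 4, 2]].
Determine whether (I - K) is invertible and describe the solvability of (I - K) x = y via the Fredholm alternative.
(I - K) is invertible (det(I - K) = -7 ≠ 0), so for every y in C^3 the equation (I - K) x = y has a unique solution.

K has rank 1, so it is an outer product K = u v^T: every row of K is a multiple of one row vector. Reading off the entries, u = (2, 3, 2) and v = (0, 2, 1) (row i of K equals u_i·v^T). A rank-one matrix u v^T satisfies K u = u (v·u) and kills the (2)-dimensional subspace v^⊥, so its characteristic polynomial is lambda^2 (lambda - v·u) with v·u = tr K = 8. Hence the eigenvalues of I - K are 1 (multiplicity 2) and 1 - (8) = -7, so det(I - K) = -7. (Direct check: I - K =
[[1, -4, -2],
 [0, -5, -3],
 [0, -4, -1]]
has determinant -7.) The finite-dimensional Fredholm alternative says: either (I - K) is invertible, or ker(I - K) ≠ {0} and then range(I - K) = ker((I - K)^*)^⊥, with dim ker(I - K) = dim ker((I - K)^*). Since det(I - K) ≠ 0, 1 is not an eigenvalue of K and ker(I - K) = {0}, so we are in the first case: for every y there is a unique x = (I - K)^(-1) y. Explicitly, by the Sherman–Morrison formula, (I - u v^T)^(-1) = I + u v^T/(1 - v·u), i.e. (I - K)^(-1) = I + K/(-7).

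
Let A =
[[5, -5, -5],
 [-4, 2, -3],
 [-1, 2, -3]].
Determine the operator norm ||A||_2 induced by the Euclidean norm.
||A||_2 ≈ 8.9355 (= sqrt(largest eigenvalue of A^T A))

||A||_2 = sigma_max(A) = sqrt(lambda_max(A^T A)). Form the symmetric matrix M = A^T A =
[[42, -35, -10],
 [-35, 33, 13],
 [-10, 13, 43]].
Its characteristic polynomial (trace, sum of principal 2x2 minors, determinant of M give the coefficients) is
  p(λ) = det(λ I - M) = λ^3 - 118λ^2 + 3117λ - 5625.
No integer candidate from the rational root theorem (±divisors of 5625) is a root, so the roots are irrational. The cubic discriminant is Δ = 13563883809 > 0, so there are three distinct real roots. p(1) = -2625 and p(2) = 145 have opposite signs, so a root lies in (1, 2); Newton's method refines it to λ ≈ 1.9456. p(36) = 315 and p(37) = -1185 have opposite signs, so a root lies in (36, 37); Newton's method refines it to λ ≈ 36.211. p(79) = -2781 and p(80) = 535 have opposite signs, so a root lies in (79, 80); Newton's method refines it to λ ≈ 79.8435. Check (Vieta): the three roots sum to 118, matching tr M = 118.
So the eigenvalues of A^T A are ≈ 1.9456, 36.211, 79.8435 (all ≥ 0, as they must be for A^T A). The largest is λ_max ≈ 79.8435, hence ||A||_2 = sqrt(λ_max) ≈ 8.9355.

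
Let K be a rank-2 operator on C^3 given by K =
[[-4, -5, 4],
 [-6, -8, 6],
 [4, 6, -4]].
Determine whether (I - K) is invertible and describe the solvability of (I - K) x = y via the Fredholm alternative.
(I - K) is invertible (det(I - K) = 15 ≠ 0), so for every y in C^3 the equation (I - K) x = y has a unique solution.

K has rank 2 and factors as K = U V^T = u1 v1^T + u2 v2^T with u1 = (2, 3, -2), v1 = (-2, -3, 2), u2 = (-1, -1, 0), v2 = (0, -1, 0) (multiplying out reproduces the displayed K). The nonzero eigenvalues of U V^T coincide with those of the 2 x 2 matrix G = V^T U = [[v1·u1, v1·u2], [v2·u1, v2·u2]] = [[-17, 5], [-3, 1]], and by the Sylvester determinant identity det(I_3 - U V^T) = det(I_2 - V^T U) = det([[18, -5], [3, 0]]) = (18)(0) - (-5)(3) = 15. (Direct check: I - K =
[[5, 5, -4],
 [6, 9, -6],
 [-4, -6, 5]]
has determinant 15.) The finite-dimensional Fredholm alternative says: either (I - K) is invertible, or ker(I - K) ≠ {0} and then range(I - K) = ker((I - K)^*)^⊥, with dim ker(I - K) = dim ker((I - K)^*). Since det(I - K) ≠ 0, 1 is not an eigenvalue of K and ker(I - K) = {0}, so we are in the first case: for every y there is a unique x = (I - K)^(-1) y. (Explicitly, by the Woodbury identity, (I - U V^T)^(-1) = I + U (I_2 - G)^(-1) V^T.)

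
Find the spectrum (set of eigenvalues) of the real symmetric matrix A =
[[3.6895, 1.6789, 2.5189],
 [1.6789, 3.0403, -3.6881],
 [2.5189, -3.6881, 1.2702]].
sigma(A) ≈ {-3, 5, 6}

A is real symmetric, so its spectrum consists of real eigenvalues. Expanding the characteristic polynomial of the displayed matrix gives
  det(λ I - A) = p(λ) = λ^3 + (-8)λ^2 + (-3)λ + (90.0012).
Solving p(λ) = 0 yields eigenvalues ≈ -3, 5, 6. (A is shown rounded to 4 decimals, so these recover the underlying integer eigenvalues to within that precision.)
Verification: the trace of A = 8 equals the sum of eigenvalues 8, and det(A) ≈ -90.0012 matches the eigenvalue product -90.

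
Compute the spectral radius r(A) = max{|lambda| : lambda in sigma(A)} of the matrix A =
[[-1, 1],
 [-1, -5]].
r(A) = (6 + sqrt(12))/2 ≈ 4.7321

The eigenvalues of A are the roots of its characteristic polynomial. With M = A (coefficients from the trace and determinant):
  p(λ) = det(λ I - M) = λ^2 + 6λ + 6.
For λ^2 + 6λ + 6 the discriminant is 12. It is nonnegative but not a perfect square, so the roots are real and irrational: λ = (-6 ± sqrt(12))/2 ≈ -1.2679, -4.7321.
Thus the eigenvalues (to 4 decimals) are -1.2679 (modulus 1.2679); -4.7321 (modulus 4.7321). The spectral radius is the largest modulus: r(A) = (6 + sqrt(12))/2 ≈ 4.7321. (Cross-check: r(A) ≤ ||A||_2 ≈ 5.1623; equality holds whenever A is normal, though it can also hold for some non-normal A.)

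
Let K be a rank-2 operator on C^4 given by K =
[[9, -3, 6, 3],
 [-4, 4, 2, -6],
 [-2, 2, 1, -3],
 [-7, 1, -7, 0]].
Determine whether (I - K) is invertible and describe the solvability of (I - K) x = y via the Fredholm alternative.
(I - K) is invertible (det(I - K) = 38 ≠ 0), so for every y in C^4 the equation (I - K) x = y has a unique solution.

K has rank 2 and factors as K = U V^T = u1 v1^T + u2 v2^T with u1 = (3, 0, 0, -3), v1 = (1, 1, 3, -2), u2 = (3, -2, -1, -2), v2 = (2, -2, -1, 3) (multiplying out reproduces the displayed K). The nonzero eigenvalues of U V^T coincide with those of the 2 x 2 matrix G = V^T U = [[v1·u1, v1·u2], [v2·u1, v2·u2]] = [[9, 2], [-3, 5]], and by the Sylvester determinant identity det(I_4 - U V^T) = det(I_2 - V^T U) = det([[-8, -2], [3, -4]]) = (-8)(-4) - (-2)(3) = 38. (Direct check: I - K =
[[-8, 3, -6, -3],
 [4, -3, -2, 6],
 [2, -2, 0, 3],
 [7, -1, 7, 1]]
has determinant 38.) The finite-dimensional Fredholm alternative says: either (I - K) is invertible, or ker(I - K) ≠ {0} and then range(I - K) = ker((I - K)^*)^⊥, with dim ker(I - K) = dim ker((I - K)^*). Since det(I - K) ≠ 0, 1 is not an eigenvalue of K and ker(I - K) = {0}, so we are in the first case: for every y there is a unique x = (I - K)^(-1) y. (Explicitly, by the Woodbury identity, (I - U V^T)^(-1) = I + U (I_2 - G)^(-1) V^T.)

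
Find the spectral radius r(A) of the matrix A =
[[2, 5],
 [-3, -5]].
r(A) = sqrt(5) ≈ 2.2361

The eigenvalues of A are the roots of its characteristic polynomial. With M = A (coefficients from the trace and determinant):
  p(λ) = det(λ I - M) = λ^2 + 3λ + 5.
For λ^2 + 3λ + 5 the discriminant is -11. It is negative, so the roots are the complex-conjugate pair λ = -3/2 ± (sqrt(11)/2) i ≈ -1.5 ± 1.6583i. For a conjugate pair the product of the roots equals the constant term, so |λ|^2 = 5 and |λ| = sqrt(5) ≈ 2.2361.
Thus the eigenvalues (to 4 decimals) are -1.5 ± 1.6583i (modulus 2.2361). The spectral radius is the largest modulus: r(A) = sqrt(5) ≈ 2.2361. (Cross-check: r(A) ≤ ||A||_2 ≈ 7.9121; equality holds whenever A is normal, though it can also hold for some non-normal A.)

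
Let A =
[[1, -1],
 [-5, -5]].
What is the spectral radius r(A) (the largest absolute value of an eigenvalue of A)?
r(A) = (4 + sqrt(56))/2 ≈ 5.7417

The eigenvalues of A are the roots of its characteristic polynomial. With M = A (coefficients from the trace and determinant):
  p(λ) = det(λ I - M) = λ^2 + 4λ - 10.
For λ^2 + 4λ - 10 the discriminant is 56. It is nonnegative but not a perfect square, so the roots are real and irrational: λ = (-4 ± sqrt(56))/2 ≈ 1.7417, -5.7417.
Thus the eigenvalues (to 4 decimals) are 1.7417 (modulus 1.7417); -5.7417 (modulus 5.7417). The spectral radius is the largest modulus: r(A) = (4 + sqrt(56))/2 ≈ 5.7417. (Cross-check: r(A) ≤ ||A||_2 ≈ 7.0711; equality holds whenever A is normal, though it can also hold for some non-normal A.)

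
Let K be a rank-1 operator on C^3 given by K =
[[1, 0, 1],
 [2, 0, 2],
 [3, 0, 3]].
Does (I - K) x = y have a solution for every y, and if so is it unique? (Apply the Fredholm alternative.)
(I - K) is invertible (det(I - K) = -3 ≠ 0), so for every y in C^3 the equation (I - K) x = y has a unique solution.

K has rank 1, so it is an outer product K = u v^T: every row of K is a multiple of one row vector. Reading off the entries, u = (-1, -2, -3) and v = (-1, 0, -1) (row i of K equals u_i·v^T). A rank-one matrix u v^T satisfies K u = u (v·u) and kills the (2)-dimensional subspace v^⊥, so its characteristic polynomial is lambda^2 (lambda - v·u) with v·u = tr K = 4. Hence the eigenvalues of I - K are 1 (multiplicity 2) and 1 - (4) = -3, so det(I - K) = -3. (Direct check: I - K =
[[0, 0, -1],
 [-2, 1, -2],
 [-3, 0, -2]]
has determinant -3.) The finite-dimensional Fredholm alternative says: either (I - K) is invertible, or ker(I - K) ≠ {0} and then range(I - K) = ker((I - K)^*)^⊥, with dim ker(I - K) = dim ker((I - K)^*). Since det(I - K) ≠ 0, 1 is not an eigenvalue of K and ker(I - K) = {0}, so we are in the first case: for every y there is a unique x = (I - K)^(-1) y. Explicitly, by the Sherman–Morrison formula, (I - u v^T)^(-1) = I + u v^T/(1 - v·u), i.e. (I - K)^(-1) = I + K/(-3).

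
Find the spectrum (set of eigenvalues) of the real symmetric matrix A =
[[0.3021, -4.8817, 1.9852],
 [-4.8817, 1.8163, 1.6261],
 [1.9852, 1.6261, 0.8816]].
sigma(A) ≈ {-5, 2, 6}

A is real symmetric, so its spectrum consists of real eigenvalues. Expanding the characteristic polynomial of the displayed matrix gives
  det(λ I - A) = p(λ) = λ^3 + (-3)λ^2 + (-28)λ + (60).
Solving p(λ) = 0 yields eigenvalues ≈ -5, 2, 6. (A is shown rounded to 4 decimals, so these recover the underlying integer eigenvalues to within that precision.)
Verification: the trace of A = 3 equals the sum of eigenvalues 3, and det(A) ≈ -60.0001 matches the eigenvalue product -60.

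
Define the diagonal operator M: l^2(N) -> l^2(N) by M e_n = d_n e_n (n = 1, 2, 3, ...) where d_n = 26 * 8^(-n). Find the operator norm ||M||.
||M|| = 13/4 (attained at n = 1)

For M diagonal, ||M|| = sup_n |d_n|. The sequence d_n = 26 * 8^(-n) is positive and strictly decreasing (ratio 8^(-1) < 1), so the supremum is d_1 = 26/8 = 13/4. Hence ||M|| = 13/4.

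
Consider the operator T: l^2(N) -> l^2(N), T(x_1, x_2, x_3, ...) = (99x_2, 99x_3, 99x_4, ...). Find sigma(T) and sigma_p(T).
sigma(T) = closed disk {z in C : |z| ≤ 99}; sigma_p(T) = open disk {z in C : |z| < 99}

Note T = 99·V where V is the unit left shift (V x)_k = x_{k+1}; so sigma(T) = 99·sigma(V) and ||T|| = 99||V||. ||T x||^2 = 9801sum_{k≥2} |x_k|^2 ≤ 9801||x||^2, with equality on {x : x_1 = 0}, so ||T|| = 99. For any lambda with |lambda| < 99, set r = lambda/99 (|r| < 1); the vector x = (1, r, r^2, ...) is in l^2 and satisfies T x = 99(r, r^2, ...) = lambda x, so lambda is an eigenvalue. On the boundary |lambda| = 99 the geometric series diverges, so no l^2 eigenvector exists, but these lambda lie in the approximate point spectrum. Hence sigma(T) is the closed disk of radius 99 and sigma_p(T) is the open disk.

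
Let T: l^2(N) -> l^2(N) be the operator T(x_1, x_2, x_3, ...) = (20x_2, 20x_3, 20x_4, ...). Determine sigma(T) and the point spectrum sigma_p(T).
sigma(T) = closed disk {z in C : |z| ≤ 20}; sigma_p(T) = open disk {z in C : |z| < 20}

Note T = 20·V where V is the unit left shift (V x)_k = x_{k+1}; so sigma(T) = 20·sigma(V) and ||T|| = 20||V||. ||T x||^2 = 400sum_{k≥2} |x_k|^2 ≤ 400||x||^2, with equality on {x : x_1 = 0}, so ||T|| = 20. For any lambda with |lambda| < 20, set r = lambda/20 (|r| < 1); the vector x = (1, r, r^2, ...) is in l^2 and satisfies T x = 20(r, r^2, ...) = lambda x, so lambda is an eigenvalue. On the boundary |lambda| = 20 the geometric series diverges, so no l^2 eigenvector exists, but these lambda lie in the approximate point spectrum. Hence sigma(T) is the closed disk of radius 20 and sigma_p(T) is the open disk.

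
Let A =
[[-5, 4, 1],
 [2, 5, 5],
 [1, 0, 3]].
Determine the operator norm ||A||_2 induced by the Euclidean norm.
||A||_2 ≈ 8.2024 (= sqrt(largest eigenvalue of A^T A))

||A||_2 = sigma_max(A) = sqrt(lambda_max(A^T A)). Form the symmetric matrix M = A^T A =
[[30, -10, 8],
 [-10, 41, 29],
 [8, 29, 35]].
Its characteristic polynomial (trace, sum of principal 2x2 minors, determinant of M give the coefficients) is
  p(λ) = det(λ I - M) = λ^3 - 106λ^2 + 2710λ - 7056.
No integer candidate from the rational root theorem (±divisors of 7056) is a root, so the roots are irrational. The cubic discriminant is Δ = 4433093424 > 0, so there are three distinct real roots. p(2) = -2052 and p(3) = 147 have opposite signs, so a root lies in (2, 3); Newton's method refines it to λ ≈ 2.9303. p(35) = 819 and p(36) = -216 have opposite signs, so a root lies in (35, 36); Newton's method refines it to λ ≈ 35.7912. p(67) = -557 and p(68) = 1512 have opposite signs, so a root lies in (67, 68); Newton's method refines it to λ ≈ 67.2786. Check (Vieta): the three roots sum to 106, matching tr M = 106.
So the eigenvalues of A^T A are ≈ 2.9303, 35.7912, 67.2786 (all ≥ 0, as they must be for A^T A). The largest is λ_max ≈ 67.2786, hence ||A||_2 = sqrt(λ_max) ≈ 8.2024.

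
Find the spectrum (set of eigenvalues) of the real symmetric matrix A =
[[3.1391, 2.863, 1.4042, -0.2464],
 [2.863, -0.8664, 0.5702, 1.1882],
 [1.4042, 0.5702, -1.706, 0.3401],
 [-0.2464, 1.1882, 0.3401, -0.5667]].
sigma(A) ≈ {-3, -2, 0, 5}

A is real symmetric, so its spectrum consists of real eigenvalues. Expanding the characteristic polynomial of the displayed matrix gives
  det(λ I - A) = p(λ) = λ^4 + (0)λ^3 + (-19)λ^2 + (-30)λ + (0).
Solving p(λ) = 0 yields eigenvalues ≈ -3, -2, 0, 5. (A is shown rounded to 4 decimals, so these recover the underlying integer eigenvalues to within that precision.)
Verification: the trace of A = 0 equals the sum of eigenvalues 0, and det(A) ≈ -0.0009 matches the eigenvalue product 0.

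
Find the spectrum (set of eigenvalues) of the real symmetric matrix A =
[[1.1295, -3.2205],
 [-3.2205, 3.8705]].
sigma(A) ≈ {-1, 6}

A is real symmetric, so its spectrum consists of real eigenvalues. Expanding the characteristic polynomial of the displayed matrix gives
  det(λ I - A) = p(λ) = λ^2 + (-5)λ + (-6).
Solving p(λ) = 0 yields eigenvalues ≈ -1, 6. (A is shown rounded to 4 decimals, so these recover the underlying integer eigenvalues to within that precision.)
Verification: the trace of A = 5 equals the sum of eigenvalues 5, and det(A) ≈ -5.9999 matches the eigenvalue product -6.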